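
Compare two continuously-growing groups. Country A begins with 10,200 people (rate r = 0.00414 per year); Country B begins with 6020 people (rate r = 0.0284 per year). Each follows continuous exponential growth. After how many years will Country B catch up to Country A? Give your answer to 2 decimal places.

t ≈ 21.74 years

10200·e^(0.00414t) = 6020·e^(0.0284t)
10200/6020 = e^((0.0284 − 0.00414)t) → ln(1.69435) = 0.02426·t
t = 0.5273 / 0.02426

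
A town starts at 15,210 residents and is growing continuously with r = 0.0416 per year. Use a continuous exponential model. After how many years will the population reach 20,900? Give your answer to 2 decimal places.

t ≈ 7.64 years

20900 = 15210 · e^(0.0416·t)
t = ln(20900/15210) / 0.0416 = ln(1.3741) / 0.0416 = 0.3178 / 0.0416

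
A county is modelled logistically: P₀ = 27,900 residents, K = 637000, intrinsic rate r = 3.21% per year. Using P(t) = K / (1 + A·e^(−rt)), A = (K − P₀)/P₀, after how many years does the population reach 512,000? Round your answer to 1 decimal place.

A = (637000 − 27900)/27900 = 21.83154
512000 = 637000/(1 + 21.83154·e^(−0.0321t)) → 1 + 21.83154·e^(−0.0321t) = 1.24414
e^(−0.0321t) = 0.011183 → t = ln(89.42199)/0.0321 = 4.49337/0.0321

t ≈ 140.0 years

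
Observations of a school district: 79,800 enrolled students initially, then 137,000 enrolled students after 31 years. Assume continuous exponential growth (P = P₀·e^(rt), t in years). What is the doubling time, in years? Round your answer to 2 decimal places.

doubling time ≈ 39.76 years

r = ln(137000/79800) / 31 = ln(1.71679) / 31 ≈ 0.017434 per year
doubling time = ln 2 / |r| = 0.69315 / 0.017434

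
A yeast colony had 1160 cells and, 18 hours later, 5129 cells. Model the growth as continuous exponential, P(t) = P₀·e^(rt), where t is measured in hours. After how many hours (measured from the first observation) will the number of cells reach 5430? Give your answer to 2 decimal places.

r = ln(5129/1160) / 18 ≈ 0.082583 per hour
t = ln(5430/1160) / r = 1.54352 / 0.082583 ≈ 18.691

t ≈ 18.69 hours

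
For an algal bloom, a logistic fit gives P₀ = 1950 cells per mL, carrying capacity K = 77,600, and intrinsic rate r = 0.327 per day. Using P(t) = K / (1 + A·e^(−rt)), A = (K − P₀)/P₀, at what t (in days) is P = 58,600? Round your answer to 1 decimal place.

A = (77600 − 1950)/1950 = 38.79487
58600 = 77600/(1 + 38.79487·e^(−0.327t)) → 1 + 38.79487·e^(−0.327t) = 1.32423
e^(−0.327t) = 0.008358 → t = ln(119.65155)/0.327 = 4.78458/0.327

t ≈ 14.6 days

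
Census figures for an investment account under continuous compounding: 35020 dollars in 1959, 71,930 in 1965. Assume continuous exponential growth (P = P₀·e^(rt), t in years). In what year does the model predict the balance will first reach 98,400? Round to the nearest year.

year 1968

r = ln(71930/35020) / 6 = 0.71977/6 ≈ 0.119962 per year
t = ln(98400/35020) / r = 1.03312/0.119962 ≈ 8.61 years after 1959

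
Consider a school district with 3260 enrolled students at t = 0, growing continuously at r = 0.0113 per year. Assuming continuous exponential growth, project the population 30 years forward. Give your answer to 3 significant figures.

P(30) = 3260 · e^(0.0113·30) = 3260 · e^(0.339)
= 3260 · 1.40354 ≈ 4575.55

≈ 4,580 enrolled students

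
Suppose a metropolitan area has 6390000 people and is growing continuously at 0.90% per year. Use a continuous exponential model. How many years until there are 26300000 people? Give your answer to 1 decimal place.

26300000 = 6390000 · e^(0.009·t)
t = ln(26300000/6390000) / 0.009 = ln(4.11581) / 0.009 = 1.41483 / 0.009

t ≈ 157.2 years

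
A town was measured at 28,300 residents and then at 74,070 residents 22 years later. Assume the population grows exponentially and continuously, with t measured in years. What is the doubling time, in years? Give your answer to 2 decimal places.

r = ln(74070/28300) / 22 = ln(2.61731) / 22 ≈ 0.043734 per year
doubling time = ln 2 / |r| = 0.69315 / 0.043734

doubling time ≈ 15.85 years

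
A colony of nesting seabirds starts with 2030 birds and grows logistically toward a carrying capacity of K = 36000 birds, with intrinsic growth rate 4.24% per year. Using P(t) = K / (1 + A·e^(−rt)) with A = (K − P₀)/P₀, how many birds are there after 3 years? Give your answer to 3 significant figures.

≈ 2,290 birds

A = (36000 − 2030)/2030 = 16.73399
P(3) = 36000 / (1 + 16.73399·e^(−0.0424·3)) = 36000 / (1 + 16.73399·0.880558)
= 36000 / 15.73524 ≈ 2287.86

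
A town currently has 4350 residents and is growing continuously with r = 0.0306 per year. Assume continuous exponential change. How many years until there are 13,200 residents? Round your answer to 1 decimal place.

13200 = 4350 · e^(0.0306·t)
t = ln(13200/4350) / 0.0306 = ln(3.03448) / 0.0306 = 1.11004 / 0.0306

t ≈ 36.3 years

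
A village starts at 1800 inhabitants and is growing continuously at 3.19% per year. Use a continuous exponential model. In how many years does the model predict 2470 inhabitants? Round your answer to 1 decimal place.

2470 = 1800 · e^(0.0319·t)
t = ln(2470/1800) / 0.0319 = ln(1.37222) / 0.0319 = 0.31643 / 0.0319

t ≈ 9.9 years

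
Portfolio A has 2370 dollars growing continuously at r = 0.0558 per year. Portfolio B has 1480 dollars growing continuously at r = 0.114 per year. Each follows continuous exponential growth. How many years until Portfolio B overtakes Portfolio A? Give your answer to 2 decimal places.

2370·e^(0.0558t) = 1480·e^(0.114t)
2370/1480 = e^((0.114 − 0.0558)t) → ln(1.60135) = 0.0582·t
t = 0.47085 / 0.0582

t ≈ 8.09 years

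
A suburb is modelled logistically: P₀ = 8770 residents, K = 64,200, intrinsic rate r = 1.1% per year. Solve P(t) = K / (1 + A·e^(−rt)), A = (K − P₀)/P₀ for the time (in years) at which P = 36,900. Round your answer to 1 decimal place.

t ≈ 195.0 years

A = (64200 − 8770)/8770 = 6.32041
36900 = 64200/(1 + 6.32041·e^(−0.011t)) → 1 + 6.32041·e^(−0.011t) = 1.73984
e^(−0.011t) = 0.117055 → t = ln(8.54297)/0.011 = 2.14511/0.011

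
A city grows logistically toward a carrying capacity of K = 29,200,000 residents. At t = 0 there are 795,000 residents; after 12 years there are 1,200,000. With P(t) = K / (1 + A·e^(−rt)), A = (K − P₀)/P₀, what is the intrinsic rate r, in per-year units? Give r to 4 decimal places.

A = (29200000 − 795000)/795000 = 35.72956
1200000 = 29200000/(1 + 35.72956·e^(−r·12)) → e^(−12r) = (24.33333 − 1)/35.72956 = 0.653054
r = −ln(0.653054)/12 = 0.4261/12

r ≈ 0.0355 per year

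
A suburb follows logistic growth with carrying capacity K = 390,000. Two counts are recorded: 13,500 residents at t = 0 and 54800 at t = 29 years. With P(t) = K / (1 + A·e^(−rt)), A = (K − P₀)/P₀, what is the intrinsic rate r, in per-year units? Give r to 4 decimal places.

r ≈ 0.0523 per year

A = (390000 − 13500)/13500 = 27.88889
54800 = 390000/(1 + 27.88889·e^(−r·29)) → e^(−29r) = (7.11679 − 1)/27.88889 = 0.219327
r = −ln(0.219327)/29 = 1.51719/29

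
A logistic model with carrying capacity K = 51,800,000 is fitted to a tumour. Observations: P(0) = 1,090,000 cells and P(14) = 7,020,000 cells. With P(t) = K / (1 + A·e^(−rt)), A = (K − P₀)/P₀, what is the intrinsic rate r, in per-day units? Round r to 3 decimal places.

A = (51800000 − 1090000)/1090000 = 46.52294
7020000 = 51800000/(1 + 46.52294·e^(−r·14)) → e^(−14r) = (7.37892 − 1)/46.52294 = 0.137113
r = −ln(0.137113)/14 = 1.98695/14

r ≈ 0.142 per day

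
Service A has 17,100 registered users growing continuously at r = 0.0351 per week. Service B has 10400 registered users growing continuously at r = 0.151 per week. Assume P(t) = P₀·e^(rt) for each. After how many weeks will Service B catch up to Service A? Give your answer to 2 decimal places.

t ≈ 4.29 weeks

17100·e^(0.0351t) = 10400·e^(0.151t)
17100/10400 = e^((0.151 − 0.0351)t) → ln(1.64423) = 0.1159·t
t = 0.49727 / 0.1159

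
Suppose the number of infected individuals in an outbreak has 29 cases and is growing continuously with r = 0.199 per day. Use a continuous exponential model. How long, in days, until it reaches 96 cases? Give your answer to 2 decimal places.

96 = 29 · e^(0.199·t)
t = ln(96/29) / 0.199 = ln(3.31034) / 0.199 = 1.19705 / 0.199

t ≈ 6.02 days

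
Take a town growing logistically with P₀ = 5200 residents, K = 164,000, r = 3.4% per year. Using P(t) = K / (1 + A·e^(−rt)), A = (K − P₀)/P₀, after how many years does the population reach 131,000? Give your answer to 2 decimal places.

A = (164000 − 5200)/5200 = 30.53846
131000 = 164000/(1 + 30.53846·e^(−0.034t)) → 1 + 30.53846·e^(−0.034t) = 1.25191
e^(−0.034t) = 0.008249 → t = ln(121.22844)/0.034 = 4.79768/0.034

t ≈ 141.11 years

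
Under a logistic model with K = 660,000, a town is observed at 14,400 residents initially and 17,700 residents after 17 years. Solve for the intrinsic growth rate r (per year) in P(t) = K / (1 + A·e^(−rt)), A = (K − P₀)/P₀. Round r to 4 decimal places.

r ≈ 0.0124 per year

A = (660000 − 14400)/14400 = 44.83333
17700 = 660000/(1 + 44.83333·e^(−r·17)) → e^(−17r) = (37.28814 − 1)/44.83333 = 0.809401
r = −ln(0.809401)/17 = 0.21146/17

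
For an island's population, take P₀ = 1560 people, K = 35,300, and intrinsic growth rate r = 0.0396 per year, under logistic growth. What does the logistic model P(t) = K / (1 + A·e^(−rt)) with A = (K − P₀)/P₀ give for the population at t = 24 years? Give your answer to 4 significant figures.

A = (35300 − 1560)/1560 = 21.62821
P(24) = 35300 / (1 + 21.62821·e^(−0.0396·24)) = 35300 / (1 + 21.62821·0.386586)
= 35300 / 9.36117 ≈ 3770.9

≈ 3,771 people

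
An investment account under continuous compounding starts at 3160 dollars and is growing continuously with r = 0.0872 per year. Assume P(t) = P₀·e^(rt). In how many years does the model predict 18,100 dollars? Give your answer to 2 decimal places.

t ≈ 20.02 years

18100 = 3160 · e^(0.0872·t)
t = ln(18100/3160) / 0.0872 = ln(5.72785) / 0.0872 = 1.74534 / 0.0872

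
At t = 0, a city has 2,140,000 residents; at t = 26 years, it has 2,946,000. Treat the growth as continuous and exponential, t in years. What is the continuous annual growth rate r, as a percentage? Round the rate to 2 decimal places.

r ≈ 1.23% per year

2946000 = 2140000 · e^(r·26)
e^(26r) = 2946000/2140000 = 1.37664
r = ln(1.37664) / 26 = 0.31964 / 26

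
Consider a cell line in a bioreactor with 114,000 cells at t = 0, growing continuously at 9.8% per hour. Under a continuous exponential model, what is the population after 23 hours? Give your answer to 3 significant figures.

P(23) = 114000 · e^(0.098·23) = 114000 · e^(2.254)
= 114000 · 9.52576 ≈ 1085936.96

≈ 1,090,000 cells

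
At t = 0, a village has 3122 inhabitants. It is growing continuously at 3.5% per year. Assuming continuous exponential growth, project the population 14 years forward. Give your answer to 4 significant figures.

≈ 5,096 inhabitants

P(14) = 3122 · e^(0.035·14) = 3122 · e^(0.49)
= 3122 · 1.63232 ≈ 5096.09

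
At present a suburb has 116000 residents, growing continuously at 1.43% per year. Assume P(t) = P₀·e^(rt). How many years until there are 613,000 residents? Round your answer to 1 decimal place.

t ≈ 116.4 years

613000 = 116000 · e^(0.0143·t)
t = ln(613000/116000) / 0.0143 = ln(5.28448) / 0.0143 = 1.66477 / 0.0143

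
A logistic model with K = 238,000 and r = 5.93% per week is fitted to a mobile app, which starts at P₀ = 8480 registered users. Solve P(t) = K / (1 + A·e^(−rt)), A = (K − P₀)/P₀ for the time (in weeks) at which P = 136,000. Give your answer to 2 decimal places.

t ≈ 60.47 weeks

A = (238000 − 8480)/8480 = 27.06604
136000 = 238000/(1 + 27.06604·e^(−0.0593t)) → 1 + 27.06604·e^(−0.0593t) = 1.75
e^(−0.0593t) = 0.02771 → t = ln(36.08805)/0.0593 = 3.58596/0.0593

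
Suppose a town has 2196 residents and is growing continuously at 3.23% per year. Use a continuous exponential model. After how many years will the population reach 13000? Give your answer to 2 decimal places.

t ≈ 55.06 years

13000 = 2196 · e^(0.0323·t)
t = ln(13000/2196) / 0.0323 = ln(5.91985) / 0.0323 = 1.77831 / 0.0323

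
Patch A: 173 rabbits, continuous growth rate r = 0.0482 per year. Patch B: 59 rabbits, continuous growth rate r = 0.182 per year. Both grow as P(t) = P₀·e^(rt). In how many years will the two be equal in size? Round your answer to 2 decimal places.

t ≈ 8.04 years

173·e^(0.0482t) = 59·e^(0.182t)
173/59 = e^((0.182 − 0.0482)t) → ln(2.9322) = 0.1338·t
t = 1.07575 / 0.1338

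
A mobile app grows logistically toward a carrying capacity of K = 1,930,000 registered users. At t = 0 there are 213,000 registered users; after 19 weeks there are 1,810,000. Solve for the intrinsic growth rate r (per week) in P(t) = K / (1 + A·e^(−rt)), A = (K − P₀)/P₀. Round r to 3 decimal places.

r ≈ 0.253 per week

A = (1930000 − 213000)/213000 = 8.06103
1810000 = 1930000/(1 + 8.06103·e^(−r·19)) → e^(−19r) = (1.0663 − 1)/8.06103 = 0.008225
r = −ln(0.008225)/19 = 4.80063/19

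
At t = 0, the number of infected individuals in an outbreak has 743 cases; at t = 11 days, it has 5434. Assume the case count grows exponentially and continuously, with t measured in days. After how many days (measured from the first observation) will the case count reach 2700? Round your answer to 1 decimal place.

t ≈ 7.1 days

r = ln(5434/743) / 11 ≈ 0.180885 per day
t = ln(2700/743) / r = 1.29031 / 0.180885 ≈ 7.133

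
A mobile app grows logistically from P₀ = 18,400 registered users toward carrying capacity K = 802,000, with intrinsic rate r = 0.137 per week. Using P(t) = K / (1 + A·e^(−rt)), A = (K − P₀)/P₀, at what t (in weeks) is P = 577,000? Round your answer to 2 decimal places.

A = (802000 − 18400)/18400 = 42.58696
577000 = 802000/(1 + 42.58696·e^(−0.137t)) → 1 + 42.58696·e^(−0.137t) = 1.38995
e^(−0.137t) = 0.009157 → t = ln(109.21188)/0.137 = 4.69329/0.137

t ≈ 34.26 weeks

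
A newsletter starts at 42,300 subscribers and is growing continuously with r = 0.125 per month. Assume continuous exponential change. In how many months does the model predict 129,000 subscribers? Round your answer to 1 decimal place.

t ≈ 8.9 months

129000 = 42300 · e^(0.125·t)
t = ln(129000/42300) / 0.125 = ln(3.04965) / 0.125 = 1.11503 / 0.125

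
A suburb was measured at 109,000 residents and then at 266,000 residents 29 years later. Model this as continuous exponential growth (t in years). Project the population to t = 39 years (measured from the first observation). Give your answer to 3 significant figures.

r = ln(266000/109000) / 29 ≈ 0.030764 per year
P(39) = 109000 · e^(0.030764·39) = 109000 · 3.31941 ≈ 361815.24

≈ 362,000 residents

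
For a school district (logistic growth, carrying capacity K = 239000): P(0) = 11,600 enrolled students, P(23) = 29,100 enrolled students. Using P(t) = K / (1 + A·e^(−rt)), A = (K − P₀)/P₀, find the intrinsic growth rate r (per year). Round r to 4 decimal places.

A = (239000 − 11600)/11600 = 19.60345
29100 = 239000/(1 + 19.60345·e^(−r·23)) → e^(−23r) = (8.21306 − 1)/19.60345 = 0.367948
r = −ln(0.367948)/23 = 0.99981/23

r ≈ 0.0435 per year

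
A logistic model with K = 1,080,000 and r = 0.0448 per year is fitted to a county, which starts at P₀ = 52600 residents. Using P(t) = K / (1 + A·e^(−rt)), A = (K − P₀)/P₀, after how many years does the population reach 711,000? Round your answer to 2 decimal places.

t ≈ 80.98 years

A = (1080000 − 52600)/52600 = 19.53232
711000 = 1080000/(1 + 19.53232·e^(−0.0448t)) → 1 + 19.53232·e^(−0.0448t) = 1.51899
e^(−0.0448t) = 0.026571 → t = ln(37.63544)/0.0448 = 3.62795/0.0448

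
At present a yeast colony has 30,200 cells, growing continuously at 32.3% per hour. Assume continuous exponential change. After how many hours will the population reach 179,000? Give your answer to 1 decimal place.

179000 = 30200 · e^(0.323·t)
t = ln(179000/30200) / 0.323 = ln(5.92715) / 0.323 = 1.77954 / 0.323

t ≈ 5.5 hours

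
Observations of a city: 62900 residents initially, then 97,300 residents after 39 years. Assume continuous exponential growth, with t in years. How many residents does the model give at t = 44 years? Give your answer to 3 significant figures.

≈ 103,000 residents

r = ln(97300/62900) / 39 ≈ 0.011186 per year
P(44) = 62900 · e^(0.011186·44) = 62900 · 1.63588 ≈ 102897.04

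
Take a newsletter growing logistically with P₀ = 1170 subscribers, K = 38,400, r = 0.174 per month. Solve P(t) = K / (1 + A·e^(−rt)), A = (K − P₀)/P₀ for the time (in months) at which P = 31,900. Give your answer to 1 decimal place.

t ≈ 29.0 months

A = (38400 − 1170)/1170 = 31.82051
31900 = 38400/(1 + 31.82051·e^(−0.174t)) → 1 + 31.82051·e^(−0.174t) = 1.20376
e^(−0.174t) = 0.006403 → t = ln(156.16529)/0.174 = 5.05091/0.174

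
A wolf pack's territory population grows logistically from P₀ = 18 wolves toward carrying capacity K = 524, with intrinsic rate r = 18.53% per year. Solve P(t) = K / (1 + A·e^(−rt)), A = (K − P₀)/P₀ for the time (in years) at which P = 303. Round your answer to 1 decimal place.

A = (524 − 18)/18 = 28.11111
303 = 524/(1 + 28.11111·e^(−0.1853t)) → 1 + 28.11111·e^(−0.1853t) = 1.72937
e^(−0.1853t) = 0.025946 → t = ln(38.54148)/0.1853 = 3.65174/0.1853

t ≈ 19.7 years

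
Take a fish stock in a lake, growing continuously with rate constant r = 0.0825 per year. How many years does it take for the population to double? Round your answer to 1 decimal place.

doubling time ≈ 8.4 years

doubling time = ln(2) / |r| = 0.69315 / 0.0825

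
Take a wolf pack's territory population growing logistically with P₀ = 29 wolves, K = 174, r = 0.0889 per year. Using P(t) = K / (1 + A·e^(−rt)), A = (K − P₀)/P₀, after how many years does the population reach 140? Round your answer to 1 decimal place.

t ≈ 34.0 years

A = (174 − 29)/29 = 5
140 = 174/(1 + 5·e^(−0.0889t)) → 1 + 5·e^(−0.0889t) = 1.24286
e^(−0.0889t) = 0.048571 → t = ln(20.58824)/0.0889 = 3.02472/0.0889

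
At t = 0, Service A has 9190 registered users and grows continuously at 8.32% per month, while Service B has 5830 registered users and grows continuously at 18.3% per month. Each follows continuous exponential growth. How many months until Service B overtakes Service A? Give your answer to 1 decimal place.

t ≈ 4.6 months

9190·e^(0.0832t) = 5830·e^(0.183t)
9190/5830 = e^((0.183 − 0.0832)t) → ln(1.57633) = 0.0998·t
t = 0.4551 / 0.0998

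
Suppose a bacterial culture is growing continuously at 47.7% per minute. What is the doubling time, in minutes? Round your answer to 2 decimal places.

doubling time = ln(2) / |r| = 0.69315 / 0.477

doubling time ≈ 1.45 minutes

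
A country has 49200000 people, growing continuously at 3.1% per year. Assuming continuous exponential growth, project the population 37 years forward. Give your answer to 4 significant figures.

≈ 154,900,000 people

P(37) = 49200000 · e^(0.031·37) = 49200000 · e^(1.147)
= 49200000 · 3.14873 ≈ 154917640.41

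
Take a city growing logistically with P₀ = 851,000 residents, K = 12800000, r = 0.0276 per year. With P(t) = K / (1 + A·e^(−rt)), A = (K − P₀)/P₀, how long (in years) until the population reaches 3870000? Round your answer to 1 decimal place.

t ≈ 65.4 years

A = (12800000 − 851000)/851000 = 14.04113
3870000 = 12800000/(1 + 14.04113·e^(−0.0276t)) → 1 + 14.04113·e^(−0.0276t) = 3.30749
e^(−0.0276t) = 0.164338 → t = ln(6.08501)/0.0276 = 1.80583/0.0276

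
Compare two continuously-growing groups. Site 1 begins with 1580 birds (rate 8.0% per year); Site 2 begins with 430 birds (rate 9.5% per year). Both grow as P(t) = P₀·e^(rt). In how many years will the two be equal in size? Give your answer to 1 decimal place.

1580·e^(0.08t) = 430·e^(0.095t)
1580/430 = e^((0.095 − 0.08)t) → ln(3.67442) = 0.015·t
t = 1.30139 / 0.015

t ≈ 86.8 years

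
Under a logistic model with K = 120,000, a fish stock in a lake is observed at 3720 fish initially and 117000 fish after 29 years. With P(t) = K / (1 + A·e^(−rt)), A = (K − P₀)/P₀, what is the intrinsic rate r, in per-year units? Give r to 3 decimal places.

r ≈ 0.245 per year

A = (120000 − 3720)/3720 = 31.25806
117000 = 120000/(1 + 31.25806·e^(−r·29)) → e^(−29r) = (1.02564 − 1)/31.25806 = 0.00082
r = −ln(0.00082)/29 = 7.10584/29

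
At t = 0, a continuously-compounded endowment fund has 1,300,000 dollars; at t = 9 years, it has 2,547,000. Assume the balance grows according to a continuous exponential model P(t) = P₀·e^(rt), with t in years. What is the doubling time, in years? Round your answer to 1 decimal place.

doubling time ≈ 9.3 years

r = ln(2547000/1300000) / 9 = ln(1.95923) / 9 ≈ 0.074728 per year
doubling time = ln 2 / |r| = 0.69315 / 0.074728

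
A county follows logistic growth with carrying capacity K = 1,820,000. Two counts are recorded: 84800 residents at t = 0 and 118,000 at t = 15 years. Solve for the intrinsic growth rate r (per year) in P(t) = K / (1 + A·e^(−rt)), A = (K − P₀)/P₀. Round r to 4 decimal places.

r ≈ 0.0233 per year

A = (1820000 − 84800)/84800 = 20.46226
118000 = 1820000/(1 + 20.46226·e^(−r·15)) → e^(−15r) = (15.42373 − 1)/20.46226 = 0.704894
r = −ln(0.704894)/15 = 0.34971/15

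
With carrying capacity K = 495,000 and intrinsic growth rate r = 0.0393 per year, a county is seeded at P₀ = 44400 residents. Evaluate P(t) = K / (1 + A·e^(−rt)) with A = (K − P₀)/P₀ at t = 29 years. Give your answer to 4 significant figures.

≈ 116,600 residents

A = (495000 − 44400)/44400 = 10.14865
P(29) = 495000 / (1 + 10.14865·e^(−0.0393·29)) = 495000 / (1 + 10.14865·0.319915)
= 495000 / 4.2467 ≈ 116560.96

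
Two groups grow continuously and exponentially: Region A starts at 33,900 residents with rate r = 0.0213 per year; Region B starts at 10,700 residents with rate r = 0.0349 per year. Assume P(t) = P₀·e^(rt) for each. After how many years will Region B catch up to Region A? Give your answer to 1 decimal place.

33900·e^(0.0213t) = 10700·e^(0.0349t)
33900/10700 = e^((0.0349 − 0.0213)t) → ln(3.16822) = 0.0136·t
t = 1.15317 / 0.0136

t ≈ 84.8 years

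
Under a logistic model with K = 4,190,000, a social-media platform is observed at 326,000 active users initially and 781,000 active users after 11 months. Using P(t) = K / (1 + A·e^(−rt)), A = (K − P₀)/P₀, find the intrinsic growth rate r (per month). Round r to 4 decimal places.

r ≈ 0.0908 per month

A = (4190000 − 326000)/326000 = 11.85276
781000 = 4190000/(1 + 11.85276·e^(−r·11)) → e^(−11r) = (5.36492 − 1)/11.85276 = 0.368262
r = −ln(0.368262)/11 = 0.99896/11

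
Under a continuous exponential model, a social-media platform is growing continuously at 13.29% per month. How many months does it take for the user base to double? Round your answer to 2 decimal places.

doubling time = ln(2) / |r| = 0.69315 / 0.1329

doubling time ≈ 5.22 months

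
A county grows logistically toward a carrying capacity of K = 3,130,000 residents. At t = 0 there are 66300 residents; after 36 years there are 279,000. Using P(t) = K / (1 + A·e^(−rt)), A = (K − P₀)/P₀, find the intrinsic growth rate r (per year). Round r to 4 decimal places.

A = (3130000 − 66300)/66300 = 46.20965
279000 = 3130000/(1 + 46.20965·e^(−r·36)) → e^(−36r) = (11.21864 − 1)/46.20965 = 0.221136
r = −ln(0.221136)/36 = 1.50898/36

r ≈ 0.0419 per year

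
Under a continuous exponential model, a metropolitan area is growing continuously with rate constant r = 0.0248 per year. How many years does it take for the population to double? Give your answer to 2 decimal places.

doubling time = ln(2) / |r| = 0.69315 / 0.0248

doubling time ≈ 27.95 years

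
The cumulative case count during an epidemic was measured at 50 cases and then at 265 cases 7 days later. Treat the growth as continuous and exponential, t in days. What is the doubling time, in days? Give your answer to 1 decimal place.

r = ln(265/50) / 7 = ln(5.3) / 7 ≈ 0.238244 per day
doubling time = ln 2 / |r| = 0.69315 / 0.238244

doubling time ≈ 2.9 days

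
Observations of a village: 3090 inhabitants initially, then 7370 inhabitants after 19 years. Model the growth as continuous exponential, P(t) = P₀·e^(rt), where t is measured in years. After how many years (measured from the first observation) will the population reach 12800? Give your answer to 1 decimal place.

t ≈ 31.1 years

r = ln(7370/3090) / 19 ≈ 0.04575 per year
t = ln(12800/3090) / r = 1.42127 / 0.04575 ≈ 31.066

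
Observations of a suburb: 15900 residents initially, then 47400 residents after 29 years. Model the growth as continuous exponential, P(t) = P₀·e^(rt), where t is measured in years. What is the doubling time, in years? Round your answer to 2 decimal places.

r = ln(47400/15900) / 29 = ln(2.98113) / 29 ≈ 0.037666 per year
doubling time = ln 2 / |r| = 0.69315 / 0.037666

doubling time ≈ 18.40 years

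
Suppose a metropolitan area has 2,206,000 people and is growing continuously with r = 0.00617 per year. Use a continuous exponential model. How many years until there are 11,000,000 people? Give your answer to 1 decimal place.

11000000 = 2206000 · e^(0.00617·t)
t = ln(11000000/2206000) / 0.00617 = ln(4.9864) / 0.00617 = 1.60671 / 0.00617

t ≈ 260.4 years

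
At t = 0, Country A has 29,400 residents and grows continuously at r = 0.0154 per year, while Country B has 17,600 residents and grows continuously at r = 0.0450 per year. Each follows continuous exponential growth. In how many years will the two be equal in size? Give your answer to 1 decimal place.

t ≈ 17.3 years

29400·e^(0.0154t) = 17600·e^(0.045t)
29400/17600 = e^((0.045 − 0.0154)t) → ln(1.67045) = 0.0296·t
t = 0.5131 / 0.0296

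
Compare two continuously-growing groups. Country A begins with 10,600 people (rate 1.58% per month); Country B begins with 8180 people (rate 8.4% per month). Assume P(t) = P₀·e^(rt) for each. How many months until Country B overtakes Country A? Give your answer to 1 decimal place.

t ≈ 3.8 months

10600·e^(0.0158t) = 8180·e^(0.084t)
10600/8180 = e^((0.084 − 0.0158)t) → ln(1.29584) = 0.0682·t
t = 0.25916 / 0.0682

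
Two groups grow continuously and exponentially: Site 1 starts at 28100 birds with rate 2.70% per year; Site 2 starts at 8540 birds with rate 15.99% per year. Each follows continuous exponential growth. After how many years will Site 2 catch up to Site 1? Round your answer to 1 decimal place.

t ≈ 9.0 years

28100·e^(0.027t) = 8540·e^(0.1599t)
28100/8540 = e^((0.1599 − 0.027)t) → ln(3.2904) = 0.1329·t
t = 1.19101 / 0.1329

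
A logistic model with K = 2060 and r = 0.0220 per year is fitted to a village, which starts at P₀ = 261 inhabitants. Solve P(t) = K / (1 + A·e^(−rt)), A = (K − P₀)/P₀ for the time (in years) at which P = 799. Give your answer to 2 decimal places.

A = (2060 − 261)/261 = 6.89272
799 = 2060/(1 + 6.89272·e^(−0.022t)) → 1 + 6.89272·e^(−0.022t) = 2.57822
e^(−0.022t) = 0.22897 → t = ln(4.36739)/0.022 = 1.47417/0.022

t ≈ 67.01 years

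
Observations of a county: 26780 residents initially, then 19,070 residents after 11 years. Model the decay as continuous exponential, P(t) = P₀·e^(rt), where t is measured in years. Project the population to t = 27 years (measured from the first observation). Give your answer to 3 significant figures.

≈ 11,600 residents

r = ln(19070/26780) / 11 ≈ -0.030867 per year
P(27) = 26780 · e^(-0.030867·27) = 26780 · 0.43456 ≈ 11637.6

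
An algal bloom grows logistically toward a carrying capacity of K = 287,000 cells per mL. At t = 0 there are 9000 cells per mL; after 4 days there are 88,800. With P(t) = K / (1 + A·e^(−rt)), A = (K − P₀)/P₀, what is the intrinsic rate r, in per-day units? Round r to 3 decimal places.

r ≈ 0.657 per day

A = (287000 − 9000)/9000 = 30.88889
88800 = 287000/(1 + 30.88889·e^(−r·4)) → e^(−4r) = (3.23198 − 1)/30.88889 = 0.072258
r = −ln(0.072258)/4 = 2.62751/4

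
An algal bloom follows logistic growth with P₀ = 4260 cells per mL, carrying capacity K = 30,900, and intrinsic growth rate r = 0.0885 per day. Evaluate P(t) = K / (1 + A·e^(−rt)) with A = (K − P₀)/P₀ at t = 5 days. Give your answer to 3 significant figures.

≈ 6,160 cells per mL

A = (30900 − 4260)/4260 = 6.25352
P(5) = 30900 / (1 + 6.25352·e^(−0.0885·5)) = 30900 / (1 + 6.25352·0.642428)
= 30900 / 5.01744 ≈ 6158.52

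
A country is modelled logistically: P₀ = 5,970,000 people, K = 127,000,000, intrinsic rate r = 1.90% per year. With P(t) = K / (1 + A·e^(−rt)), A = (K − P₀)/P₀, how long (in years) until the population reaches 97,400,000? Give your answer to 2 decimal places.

t ≈ 221.07 years

A = (127000000 − 5970000)/5970000 = 20.27303
97400000 = 127000000/(1 + 20.27303·e^(−0.019t)) → 1 + 20.27303·e^(−0.019t) = 1.3039
e^(−0.019t) = 0.01499 → t = ln(66.70923)/0.019 = 4.20034/0.019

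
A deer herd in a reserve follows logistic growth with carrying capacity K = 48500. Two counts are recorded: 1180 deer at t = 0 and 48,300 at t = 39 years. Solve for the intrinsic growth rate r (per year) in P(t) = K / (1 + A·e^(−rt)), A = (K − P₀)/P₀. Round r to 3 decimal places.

r ≈ 0.235 per year

A = (48500 − 1180)/1180 = 40.10169
48300 = 48500/(1 + 40.10169·e^(−r·39)) → e^(−39r) = (1.00414 − 1)/40.10169 = 0.000103
r = −ln(0.000103)/39 = 9.17829/39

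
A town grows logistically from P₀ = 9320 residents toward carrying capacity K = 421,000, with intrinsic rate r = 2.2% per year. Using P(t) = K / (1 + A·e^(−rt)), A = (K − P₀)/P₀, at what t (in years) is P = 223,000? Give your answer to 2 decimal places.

A = (421000 − 9320)/9320 = 44.17167
223000 = 421000/(1 + 44.17167·e^(−0.022t)) → 1 + 44.17167·e^(−0.022t) = 1.88789
e^(−0.022t) = 0.020101 → t = ln(49.74891)/0.022 = 3.90699/0.022

t ≈ 177.59 years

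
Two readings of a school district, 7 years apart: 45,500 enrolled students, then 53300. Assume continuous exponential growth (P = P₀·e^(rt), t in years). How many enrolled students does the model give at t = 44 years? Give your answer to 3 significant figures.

≈ 123,000 enrolled students

r = ln(53300/45500) / 7 ≈ 0.022603 per year
P(44) = 45500 · e^(0.022603·44) = 45500 · 2.70351 ≈ 123009.7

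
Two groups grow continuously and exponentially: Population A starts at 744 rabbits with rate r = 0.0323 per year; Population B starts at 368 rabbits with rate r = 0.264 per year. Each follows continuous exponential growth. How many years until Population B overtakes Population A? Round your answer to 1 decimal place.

t ≈ 3.0 years

744·e^(0.0323t) = 368·e^(0.264t)
744/368 = e^((0.264 − 0.0323)t) → ln(2.02174) = 0.2317·t
t = 0.70396 / 0.2317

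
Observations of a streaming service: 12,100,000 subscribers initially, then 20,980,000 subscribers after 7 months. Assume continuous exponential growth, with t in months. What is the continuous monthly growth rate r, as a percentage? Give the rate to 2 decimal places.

20980000 = 12100000 · e^(r·7)
e^(7r) = 20980000/12100000 = 1.73388
r = ln(1.73388) / 7 = 0.55036 / 7

r ≈ 7.86% per month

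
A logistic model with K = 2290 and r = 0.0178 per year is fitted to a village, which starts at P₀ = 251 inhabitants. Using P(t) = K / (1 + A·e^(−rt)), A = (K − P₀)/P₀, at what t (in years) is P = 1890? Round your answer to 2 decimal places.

A = (2290 − 251)/251 = 8.12351
1890 = 2290/(1 + 8.12351·e^(−0.0178t)) → 1 + 8.12351·e^(−0.0178t) = 1.21164
e^(−0.0178t) = 0.026053 → t = ln(38.38357)/0.0178 = 3.64763/0.0178

t ≈ 204.92 years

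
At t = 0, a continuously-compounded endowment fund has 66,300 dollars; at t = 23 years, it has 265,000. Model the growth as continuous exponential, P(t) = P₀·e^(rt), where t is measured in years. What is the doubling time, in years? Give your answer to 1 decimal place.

r = ln(265000/66300) / 23 = ln(3.99698) / 23 ≈ 0.060241 per year
doubling time = ln 2 / |r| = 0.69315 / 0.060241

doubling time ≈ 11.5 years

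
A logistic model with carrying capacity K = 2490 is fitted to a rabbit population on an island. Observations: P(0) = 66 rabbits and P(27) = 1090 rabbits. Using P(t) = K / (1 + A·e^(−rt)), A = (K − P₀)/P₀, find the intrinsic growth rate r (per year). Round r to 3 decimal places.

r ≈ 0.124 per year

A = (2490 − 66)/66 = 36.72727
1090 = 2490/(1 + 36.72727·e^(−r·27)) → e^(−27r) = (2.2844 − 1)/36.72727 = 0.034971
r = −ln(0.034971)/27 = 3.35323/27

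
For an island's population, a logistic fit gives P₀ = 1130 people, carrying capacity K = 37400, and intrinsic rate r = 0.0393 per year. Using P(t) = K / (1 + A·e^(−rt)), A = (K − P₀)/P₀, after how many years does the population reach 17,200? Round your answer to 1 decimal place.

t ≈ 84.2 years

A = (37400 − 1130)/1130 = 32.09735
17200 = 37400/(1 + 32.09735·e^(−0.0393t)) → 1 + 32.09735·e^(−0.0393t) = 2.17442
e^(−0.0393t) = 0.036589 → t = ln(27.33041)/0.0393 = 3.308/0.0393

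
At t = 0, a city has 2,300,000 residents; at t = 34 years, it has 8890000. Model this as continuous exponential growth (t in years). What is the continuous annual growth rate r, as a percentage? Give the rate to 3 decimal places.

r ≈ 3.977% per year

8890000 = 2300000 · e^(r·34)
e^(34r) = 8890000/2300000 = 3.86522
r = ln(3.86522) / 34 = 1.35202 / 34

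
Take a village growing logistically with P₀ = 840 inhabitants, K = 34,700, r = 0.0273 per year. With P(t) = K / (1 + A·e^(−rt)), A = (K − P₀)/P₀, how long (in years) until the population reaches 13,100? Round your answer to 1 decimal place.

A = (34700 − 840)/840 = 40.30952
13100 = 34700/(1 + 40.30952·e^(−0.0273t)) → 1 + 40.30952·e^(−0.0273t) = 2.64885
e^(−0.0273t) = 0.040905 → t = ln(24.44698)/0.0273 = 3.19651/0.0273

t ≈ 117.1 years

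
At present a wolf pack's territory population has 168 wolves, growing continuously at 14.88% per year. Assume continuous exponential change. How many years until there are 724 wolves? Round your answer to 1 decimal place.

724 = 168 · e^(0.1488·t)
t = ln(724/168) / 0.1488 = ln(4.30952) / 0.1488 = 1.46083 / 0.1488

t ≈ 9.8 years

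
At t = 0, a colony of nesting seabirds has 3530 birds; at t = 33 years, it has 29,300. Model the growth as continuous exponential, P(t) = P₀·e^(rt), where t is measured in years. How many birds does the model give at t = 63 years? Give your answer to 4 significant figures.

≈ 200,600 birds

r = ln(29300/3530) / 33 ≈ 0.06413 per year
P(63) = 3530 · e^(0.06413·63) = 3530 · 56.8371 ≈ 200634.97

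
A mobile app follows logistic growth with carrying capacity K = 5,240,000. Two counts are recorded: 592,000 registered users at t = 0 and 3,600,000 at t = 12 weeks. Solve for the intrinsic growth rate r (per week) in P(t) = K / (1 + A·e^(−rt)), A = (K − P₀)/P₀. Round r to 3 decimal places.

r ≈ 0.237 per week

A = (5240000 − 592000)/592000 = 7.85135
3600000 = 5240000/(1 + 7.85135·e^(−r·12)) → e^(−12r) = (1.45556 − 1)/7.85135 = 0.058023
r = −ln(0.058023)/12 = 2.84692/12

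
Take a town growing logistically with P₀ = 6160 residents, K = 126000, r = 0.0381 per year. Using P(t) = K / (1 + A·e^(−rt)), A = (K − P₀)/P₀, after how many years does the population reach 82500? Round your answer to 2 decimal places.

A = (126000 − 6160)/6160 = 19.45455
82500 = 126000/(1 + 19.45455·e^(−0.0381t)) → 1 + 19.45455·e^(−0.0381t) = 1.52727
e^(−0.0381t) = 0.027103 → t = ln(36.89655)/0.0381 = 3.60812/0.0381

t ≈ 94.70 years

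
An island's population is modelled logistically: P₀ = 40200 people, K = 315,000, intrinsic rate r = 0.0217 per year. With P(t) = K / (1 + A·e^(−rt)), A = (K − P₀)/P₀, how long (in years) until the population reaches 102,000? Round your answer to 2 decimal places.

t ≈ 54.65 years

A = (315000 − 40200)/40200 = 6.83582
102000 = 315000/(1 + 6.83582·e^(−0.0217t)) → 1 + 6.83582·e^(−0.0217t) = 3.08824
e^(−0.0217t) = 0.305484 → t = ln(3.27349)/0.0217 = 1.18586/0.0217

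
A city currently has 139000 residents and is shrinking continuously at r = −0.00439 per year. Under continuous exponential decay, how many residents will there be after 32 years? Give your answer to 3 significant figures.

≈ 121,000 residents

P(32) = 139000 · e^(-0.00439·32) = 139000 · e^(-0.14048)
= 139000 · 0.86894 ≈ 120782.81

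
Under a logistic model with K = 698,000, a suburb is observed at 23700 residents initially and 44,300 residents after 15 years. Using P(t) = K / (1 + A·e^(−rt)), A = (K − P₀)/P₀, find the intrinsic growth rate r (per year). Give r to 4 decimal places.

r ≈ 0.0438 per year

A = (698000 − 23700)/23700 = 28.45148
44300 = 698000/(1 + 28.45148·e^(−r·15)) → e^(−15r) = (15.75621 − 1)/28.45148 = 0.518645
r = −ln(0.518645)/15 = 0.65654/15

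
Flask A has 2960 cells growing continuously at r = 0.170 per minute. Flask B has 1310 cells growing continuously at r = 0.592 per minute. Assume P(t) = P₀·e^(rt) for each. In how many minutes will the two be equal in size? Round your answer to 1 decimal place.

t ≈ 1.9 minutes

2960·e^(0.17t) = 1310·e^(0.592t)
2960/1310 = e^((0.592 − 0.17)t) → ln(2.25954) = 0.422·t
t = 0.81516 / 0.422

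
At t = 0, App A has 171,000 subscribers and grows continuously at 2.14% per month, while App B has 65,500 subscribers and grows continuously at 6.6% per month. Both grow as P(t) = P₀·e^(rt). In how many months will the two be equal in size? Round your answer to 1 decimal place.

171000·e^(0.0214t) = 65500·e^(0.066t)
171000/65500 = e^((0.066 − 0.0214)t) → ln(2.61069) = 0.0446·t
t = 0.95961 / 0.0446

t ≈ 21.5 months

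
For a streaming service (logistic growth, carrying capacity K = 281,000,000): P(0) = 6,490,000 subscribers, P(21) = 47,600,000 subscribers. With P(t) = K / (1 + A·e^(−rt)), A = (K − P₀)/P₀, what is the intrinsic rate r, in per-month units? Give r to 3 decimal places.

r ≈ 0.103 per month

A = (281000000 − 6490000)/6490000 = 42.29738
47600000 = 281000000/(1 + 42.29738·e^(−r·21)) → e^(−21r) = (5.90336 − 1)/42.29738 = 0.115926
r = −ln(0.115926)/21 = 2.1548/21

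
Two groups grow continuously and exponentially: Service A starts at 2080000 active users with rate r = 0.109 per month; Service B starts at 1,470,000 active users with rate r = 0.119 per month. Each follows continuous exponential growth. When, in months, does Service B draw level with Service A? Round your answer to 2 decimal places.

2080000·e^(0.109t) = 1470000·e^(0.119t)
2080000/1470000 = e^((0.119 − 0.109)t) → ln(1.41497) = 0.01·t
t = 0.34711 / 0.01

t ≈ 34.71 months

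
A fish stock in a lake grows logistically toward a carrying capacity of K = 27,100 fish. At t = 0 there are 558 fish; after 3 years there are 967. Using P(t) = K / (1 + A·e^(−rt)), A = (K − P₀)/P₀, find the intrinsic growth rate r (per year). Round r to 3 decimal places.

A = (27100 − 558)/558 = 47.56631
967 = 27100/(1 + 47.56631·e^(−r·3)) → e^(−3r) = (28.02482 − 1)/47.56631 = 0.56815
r = −ln(0.56815)/3 = 0.56537/3

r ≈ 0.188 per year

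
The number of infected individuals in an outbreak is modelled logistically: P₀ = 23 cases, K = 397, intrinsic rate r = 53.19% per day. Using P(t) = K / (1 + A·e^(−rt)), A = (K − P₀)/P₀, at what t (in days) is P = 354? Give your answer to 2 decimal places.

t ≈ 9.21 days

A = (397 − 23)/23 = 16.26087
354 = 397/(1 + 16.26087·e^(−0.5319t)) → 1 + 16.26087·e^(−0.5319t) = 1.12147
e^(−0.5319t) = 0.00747 → t = ln(133.86855)/0.5319 = 4.89686/0.5319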